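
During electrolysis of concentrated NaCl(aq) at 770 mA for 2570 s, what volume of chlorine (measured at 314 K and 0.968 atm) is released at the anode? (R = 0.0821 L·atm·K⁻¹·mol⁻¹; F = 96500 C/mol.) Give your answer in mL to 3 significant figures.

Q = It = 0.770 × 2570 = 1979 C
n(e⁻) = Q/F = 1979/96500 = 0.02051 mol
2Cl⁻ → Cl₂ + 2e⁻, so n(Cl₂) = 0.02051 / 2 = 0.01026 mol
V = nRT/P = 0.01026 × 0.0821 × 314 / 0.968 = 0.2732 L
= 273 mL

273 mL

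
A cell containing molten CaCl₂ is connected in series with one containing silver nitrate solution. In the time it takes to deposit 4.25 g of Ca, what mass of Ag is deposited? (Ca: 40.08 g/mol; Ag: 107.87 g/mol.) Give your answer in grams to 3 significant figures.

n(Ca) = 4.25 / 40.08 = 0.1060 mol
Ca²⁺ + 2e⁻ → Ca, so n(e⁻) = 2 × 0.1060 = 0.2120 mol
Since the cells are in series, n(e⁻) in the Ag cell is also 0.2120 mol.
Ag⁺ + e⁻ → Ag, so n(Ag) = 0.2120 mol
m(Ag) = 0.2120 × 107.87 = 22.9 g

22.9 g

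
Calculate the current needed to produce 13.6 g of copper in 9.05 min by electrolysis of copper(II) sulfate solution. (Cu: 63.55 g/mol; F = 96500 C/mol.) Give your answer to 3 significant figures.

n(Cu) = 13.6 / 63.55 = 0.2140 mol
Cu²⁺ + 2e⁻ → Cu, so n(e⁻) = 2 × 0.2140 = 0.4280 mol
Q = 0.4280 × 96500 = 41300 C
I = Q / t = 41300 / 543 s = 76.1 A

76.1 A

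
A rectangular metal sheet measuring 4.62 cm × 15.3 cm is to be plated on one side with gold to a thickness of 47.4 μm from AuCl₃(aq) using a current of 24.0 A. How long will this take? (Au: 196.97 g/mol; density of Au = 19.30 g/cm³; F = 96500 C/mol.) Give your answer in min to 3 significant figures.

Plated area = 4.62 × 15.3 = 70.69 cm²
Volume = 70.69 × 47.4×10⁻⁴ cm = 0.3351 cm³
m(Au) = 0.3351 × 19.30 = 6.467 g
n(Au) = 6.467 / 196.97 = 0.03283 mol; n(e⁻) = 3 × 0.03283 = 0.09849 mol
Q = 0.09849 × 96500 = 9504 C
t = 9504 / 24.0 = 396.0 s = 6.60 min

6.60 min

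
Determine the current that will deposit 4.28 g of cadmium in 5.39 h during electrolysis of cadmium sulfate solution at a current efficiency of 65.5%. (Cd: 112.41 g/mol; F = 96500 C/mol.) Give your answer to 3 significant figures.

0.578 A

n(Cd) = 4.28 / 112.41 = 0.03807 mol
Cd²⁺ + 2e⁻ → Cd, so n(e⁻) = 2 × 0.03807 = 0.07614 mol
Q = 0.07614 × 96500 / 0.655 = 11220 C
I = Q / t = 11220 / 19404 s = 0.578 A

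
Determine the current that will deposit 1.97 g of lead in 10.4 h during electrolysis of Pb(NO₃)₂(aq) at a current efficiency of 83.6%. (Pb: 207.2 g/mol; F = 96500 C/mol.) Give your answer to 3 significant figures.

n(Pb) = 1.97 / 207.2 = 0.009508 mol
Pb²⁺ + 2e⁻ → Pb, so n(e⁻) = 2 × 0.009508 = 0.01902 mol
Q = 0.01902 × 96500 / 0.836 = 2195 C
I = Q / t = 2195 / 37440 s = 0.0586 A

0.0586 A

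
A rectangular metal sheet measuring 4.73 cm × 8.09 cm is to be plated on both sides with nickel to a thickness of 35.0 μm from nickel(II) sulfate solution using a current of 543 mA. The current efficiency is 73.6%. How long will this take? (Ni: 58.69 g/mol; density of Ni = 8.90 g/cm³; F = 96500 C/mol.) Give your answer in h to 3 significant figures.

Plated area = 2 × 4.73 × 8.09 = 76.53 cm²
Volume = 76.53 × 35.0×10⁻⁴ cm = 0.2679 cm³
m(Ni) = 0.2679 × 8.90 = 2.384 g
n(Ni) = 2.384 / 58.69 = 0.04062 mol; n(e⁻) = 2 × 0.04062 = 0.08124 mol
Q = 0.08124 × 96500 / 0.736 = 10650 C
t = 10650 / 0.543 = 19610 s = 5.45 h

5.45 h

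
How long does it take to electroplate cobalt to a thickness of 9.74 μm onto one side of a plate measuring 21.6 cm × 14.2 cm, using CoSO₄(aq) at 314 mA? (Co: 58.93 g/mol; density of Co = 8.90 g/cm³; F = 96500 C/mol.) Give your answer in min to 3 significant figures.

462 min

Plated area = 21.6 × 14.2 = 306.7 cm²
Volume = 306.7 × 9.74×10⁻⁴ cm = 0.2987 cm³
m(Co) = 0.2987 × 8.90 = 2.658 g
n(Co) = 2.658 / 58.93 = 0.04510 mol; n(e⁻) = 2 × 0.04510 = 0.09020 mol
Q = 0.09020 × 96500 = 8704 C
t = 8704 / 0.314 = 27720 s = 462 min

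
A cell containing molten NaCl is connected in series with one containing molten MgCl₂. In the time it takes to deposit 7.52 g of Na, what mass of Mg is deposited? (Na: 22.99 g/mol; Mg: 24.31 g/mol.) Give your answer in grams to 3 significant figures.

n(Na) = 7.52 / 22.99 = 0.3271 mol
Na⁺ + e⁻ → Na, so n(e⁻) = 0.3271 mol
The cells are in series, so the same charge (and hence the same n(e⁻) = 0.3271 mol) passes through both.
Mg²⁺ + 2e⁻ → Mg, so n(Mg) = 0.3271 / 2 = 0.1636 mol
m(Mg) = 0.1636 × 24.31 = 3.98 g

3.98 g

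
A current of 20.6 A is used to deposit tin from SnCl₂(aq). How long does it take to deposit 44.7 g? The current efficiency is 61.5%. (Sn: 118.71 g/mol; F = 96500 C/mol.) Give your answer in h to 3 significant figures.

n(Sn) = 44.7 / 118.71 = 0.3765 mol
Sn²⁺ + 2e⁻ → Sn, so n(e⁻) = 2 × 0.3765 = 0.7530 mol
Q = 0.7530 × 96500 / 0.615 = 1.182×10^5 C
t = Q / I = 1.182×10^5 / 20.6 = 5738 s = 1.59 h

1.59 h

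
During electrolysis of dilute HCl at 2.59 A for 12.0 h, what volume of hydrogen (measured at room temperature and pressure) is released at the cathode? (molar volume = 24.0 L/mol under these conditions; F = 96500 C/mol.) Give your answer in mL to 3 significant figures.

13900 mL

Q = 2.59 A × 43200 s = 1.119×10^5 C
n(e⁻) = 1.119×10^5 / 96500 = 1.160 mol
2H⁺ + 2e⁻ → H₂, so n(H₂) = 1.160 / 2 = 0.5800 mol
V = 0.5800 × 24.0 = 13.92 L
= 13900 mL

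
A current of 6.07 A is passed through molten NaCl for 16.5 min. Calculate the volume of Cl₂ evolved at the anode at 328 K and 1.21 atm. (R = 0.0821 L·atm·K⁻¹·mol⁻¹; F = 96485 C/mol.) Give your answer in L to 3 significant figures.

0.693 L

Q = 6.07 A × 990 s = 6009 C
Moles of electrons = 6009 / 96485 = 0.06228 mol
2Cl⁻ → Cl₂ + 2e⁻, so n(Cl₂) = 0.06228 / 2 = 0.03114 mol
V = nRT/P = 0.03114 × 0.0821 × 328 / 1.21 = 0.6930 L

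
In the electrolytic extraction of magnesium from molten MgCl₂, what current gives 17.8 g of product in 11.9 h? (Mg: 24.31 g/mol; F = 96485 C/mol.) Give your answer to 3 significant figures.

n(Mg) = 17.8 / 24.31 = 0.7322 mol
Mg²⁺ + 2e⁻ → Mg, so n(e⁻) = 2 × 0.7322 = 1.464 mol
Q = 1.464 × 96485 = 1.413×10^5 C
I = Q / t = 1.413×10^5 / 42840 s = 3.30 A

3.30 A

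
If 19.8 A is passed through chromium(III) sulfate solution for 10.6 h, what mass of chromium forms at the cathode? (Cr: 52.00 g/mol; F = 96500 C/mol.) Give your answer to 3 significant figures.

Q = It = 19.8 × 38160 = 7.556×10^5 C
n(e⁻) = 7.556×10^5 / 96500 = 7.830 mol
Cr³⁺ + 3e⁻ → Cr, so n(Cr) = 7.830 / 3 = 2.610 mol
m = 2.610 × 52.00 = 136 g

136 g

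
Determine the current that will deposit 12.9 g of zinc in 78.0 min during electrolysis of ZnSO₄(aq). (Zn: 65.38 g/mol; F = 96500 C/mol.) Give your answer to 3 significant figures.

8.14 A

n(Zn) = 12.9 / 65.38 = 0.1973 mol
Zn²⁺ + 2e⁻ → Zn, so n(e⁻) = 2 × 0.1973 = 0.3946 mol
Q = 0.3946 × 96500 = 38080 C
I = Q / t = 38080 / 4680 s = 8.14 A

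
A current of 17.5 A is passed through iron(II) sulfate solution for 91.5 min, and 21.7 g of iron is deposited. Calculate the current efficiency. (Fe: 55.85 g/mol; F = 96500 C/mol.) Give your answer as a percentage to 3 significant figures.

Q = 17.5 × 5490 = 96080 C
n(e⁻) = 96080 / 96500 = 0.9956 mol
Fe²⁺ + 2e⁻ → Fe, so theoretical n(Fe) = 0.4978 mol → 27.80 g
Efficiency = 21.7 / 27.80 = 0.7806 = 78.1%

78.1%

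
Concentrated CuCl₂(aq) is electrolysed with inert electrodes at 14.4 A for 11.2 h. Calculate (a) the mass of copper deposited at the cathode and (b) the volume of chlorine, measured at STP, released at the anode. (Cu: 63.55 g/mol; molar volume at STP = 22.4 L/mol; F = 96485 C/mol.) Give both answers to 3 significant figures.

191 g Cu; 67.4 L Cl₂

Q = 14.4 × 40320 = 5.806×10^5 C; n(e⁻) = 5.806×10^5 / 96485 = 6.018 mol
Cathode: Cu²⁺ + 2e⁻ → Cu → n(Cu) = 6.018/2 = 3.009 mol → 191 g
Anode: 2Cl⁻ → Cl₂ + 2e⁻ → n(Cl₂) = 6.018/2 = 3.009 mol → 67.4 L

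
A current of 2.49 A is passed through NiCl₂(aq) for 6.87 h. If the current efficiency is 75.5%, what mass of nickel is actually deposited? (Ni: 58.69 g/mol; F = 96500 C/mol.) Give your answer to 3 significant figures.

14.1 g

Q = 2.49 × 24732 = 61580 C
n(e⁻) = 61580 / 96500 = 0.6381 mol
Ni²⁺ + 2e⁻ → Ni, so theoretical m(Ni) = 0.3191 × 58.69 = 18.73 g
Actual mass = 75.5% × 18.73 = 14.1 g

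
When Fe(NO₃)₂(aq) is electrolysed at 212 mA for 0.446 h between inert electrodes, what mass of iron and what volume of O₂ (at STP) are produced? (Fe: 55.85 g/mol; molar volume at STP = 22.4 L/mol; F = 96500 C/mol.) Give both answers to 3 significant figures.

Q = 0.212 × 1605.6 = 340.4 C; n(e⁻) = 340.4 / 96500 = 0.003527 mol
Cathode: Fe²⁺ + 2e⁻ → Fe → n(Fe) = 0.003527/2 = 0.001764 mol → 0.0985 g
Anode: 2H₂O → O₂ + 4H⁺ + 4e⁻ → n(O₂) = 0.003527/4 = 8.818×10^-4 mol → 0.0198 L

0.0985 g Fe; 0.0198 L O₂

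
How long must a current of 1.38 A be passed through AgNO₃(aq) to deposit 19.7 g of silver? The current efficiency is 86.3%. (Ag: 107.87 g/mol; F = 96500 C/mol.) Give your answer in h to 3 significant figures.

n(Ag) = 19.7 / 107.87 = 0.1826 mol
Ag⁺ + e⁻ → Ag, so n(e⁻) = 0.1826 mol
Q = 0.1826 × 96500 / 0.863 = 20420 C
t = Q / I = 20420 / 1.38 = 14800 s = 4.11 h

4.11 h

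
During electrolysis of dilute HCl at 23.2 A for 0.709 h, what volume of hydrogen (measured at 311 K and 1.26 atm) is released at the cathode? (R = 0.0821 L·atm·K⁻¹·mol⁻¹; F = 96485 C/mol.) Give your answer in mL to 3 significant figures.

Charge passed = 23.2 × 2552.4 = 59220 C
n(e⁻) = 59220 / 96485 = 0.6138 mol
2H⁺ + 2e⁻ → H₂, so n(H₂) = 0.6138 / 2 = 0.3069 mol
V = nRT/P = 0.3069 × 0.0821 × 311 / 1.26 = 6.219 L
= 6220 mL

6220 mL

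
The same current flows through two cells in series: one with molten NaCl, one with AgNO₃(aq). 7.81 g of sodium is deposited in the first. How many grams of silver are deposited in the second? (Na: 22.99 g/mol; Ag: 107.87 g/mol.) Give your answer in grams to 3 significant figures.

36.6 g

n(Na) = 7.81 / 22.99 = 0.3397 mol
Na⁺ + e⁻ → Na, so n(e⁻) = 0.3397 mol
The cells are in series, so the same charge (and hence the same n(e⁻) = 0.3397 mol) passes through both.
Ag⁺ + e⁻ → Ag, so n(Ag) = 0.3397 mol
m(Ag) = 0.3397 × 107.87 = 36.6 g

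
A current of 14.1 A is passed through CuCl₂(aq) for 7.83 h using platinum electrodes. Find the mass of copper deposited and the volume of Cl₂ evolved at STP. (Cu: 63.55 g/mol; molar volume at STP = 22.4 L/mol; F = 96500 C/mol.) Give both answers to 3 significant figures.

131 g Cu; 46.1 L Cl₂

Q = 14.1 × 28188 = 3.975×10^5 C; n(e⁻) = 3.975×10^5 / 96500 = 4.119 mol
Cathode: Cu²⁺ + 2e⁻ → Cu → n(Cu) = 4.119/2 = 2.060 mol → 131 g
Anode: 2Cl⁻ → Cl₂ + 2e⁻ → n(Cl₂) = 4.119/2 = 2.060 mol → 46.1 L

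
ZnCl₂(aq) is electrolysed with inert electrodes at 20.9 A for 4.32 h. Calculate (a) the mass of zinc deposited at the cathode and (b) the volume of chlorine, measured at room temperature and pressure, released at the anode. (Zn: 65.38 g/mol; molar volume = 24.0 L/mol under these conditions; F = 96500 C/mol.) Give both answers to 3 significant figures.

110 g Zn; 40.4 L Cl₂

Q = 20.9 × 15552 = 3.250×10^5 C; n(e⁻) = 3.250×10^5 / 96500 = 3.368 mol
Cathode: Zn²⁺ + 2e⁻ → Zn → n(Zn) = 3.368/2 = 1.684 mol → 110 g
Anode: 2Cl⁻ → Cl₂ + 2e⁻ → n(Cl₂) = 3.368/2 = 1.684 mol → 40.4 L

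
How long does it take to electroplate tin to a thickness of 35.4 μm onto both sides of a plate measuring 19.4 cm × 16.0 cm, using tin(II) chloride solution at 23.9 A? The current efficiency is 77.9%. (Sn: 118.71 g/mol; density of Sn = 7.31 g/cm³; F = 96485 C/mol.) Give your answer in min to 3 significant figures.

Plated area = 2 × 19.4 × 16.0 = 620.8 cm²
Volume = 620.8 × 35.4×10⁻⁴ cm = 2.198 cm³
m(Sn) = 2.198 × 7.31 = 16.07 g
n(Sn) = 16.07 / 118.71 = 0.1354 mol; n(e⁻) = 2 × 0.1354 = 0.2708 mol
Q = 0.2708 × 96485 / 0.779 = 33540 C
t = 33540 / 23.9 = 1403 s = 23.4 min

23.4 min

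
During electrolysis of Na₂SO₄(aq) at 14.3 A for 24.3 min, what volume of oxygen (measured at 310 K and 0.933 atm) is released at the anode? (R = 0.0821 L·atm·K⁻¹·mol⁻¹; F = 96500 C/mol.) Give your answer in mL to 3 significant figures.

1470 mL

Q = 14.3 A × 1458 s = 20850 C
Moles of electrons = 20850 / 96500 = 0.2161 mol
2H₂O → O₂ + 4H⁺ + 4e⁻, so n(O₂) = 0.2161 / 4 = 0.05403 mol
V = nRT/P = 0.05403 × 0.0821 × 310 / 0.933 = 1.474 L
= 1470 mL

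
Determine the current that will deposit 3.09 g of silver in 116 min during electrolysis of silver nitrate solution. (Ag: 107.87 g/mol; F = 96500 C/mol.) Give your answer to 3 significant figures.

n(Ag) = 3.09 / 107.87 = 0.02865 mol
Ag⁺ + e⁻ → Ag, so n(e⁻) = 0.02865 mol
Q = 0.02865 × 96500 = 2765 C
I = Q / t = 2765 / 6960 s = 0.397 A

0.397 A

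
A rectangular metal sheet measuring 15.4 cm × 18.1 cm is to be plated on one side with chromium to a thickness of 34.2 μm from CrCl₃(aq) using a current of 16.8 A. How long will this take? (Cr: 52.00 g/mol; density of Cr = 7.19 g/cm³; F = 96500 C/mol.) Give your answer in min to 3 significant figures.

37.9 min

Plated area = 15.4 × 18.1 = 278.7 cm²
Volume = 278.7 × 34.2×10⁻⁴ cm = 0.9532 cm³
m(Cr) = 0.9532 × 7.19 = 6.854 g
n(Cr) = 6.854 / 52.00 = 0.1318 mol; n(e⁻) = 3 × 0.1318 = 0.3954 mol
Q = 0.3954 × 96500 = 38160 C
t = 38160 / 16.8 = 2271 s = 37.9 min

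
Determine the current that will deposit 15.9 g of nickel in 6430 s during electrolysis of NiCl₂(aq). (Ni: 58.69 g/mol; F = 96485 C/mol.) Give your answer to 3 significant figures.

8.13 A

n(Ni) = 15.9 / 58.69 = 0.2709 mol
Ni²⁺ + 2e⁻ → Ni, so n(e⁻) = 2 × 0.2709 = 0.5418 mol
Q = 0.5418 × 96485 = 52280 C
I = Q / t = 52280 / 6430 s = 8.13 A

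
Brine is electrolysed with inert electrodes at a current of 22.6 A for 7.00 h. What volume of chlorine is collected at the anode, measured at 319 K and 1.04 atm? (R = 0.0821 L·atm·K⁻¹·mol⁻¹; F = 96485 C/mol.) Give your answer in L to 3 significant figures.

Q = It = 22.6 × 25200 = 5.695×10^5 C
n(e⁻) = Q/F = 5.695×10^5/96485 = 5.902 mol
2Cl⁻ → Cl₂ + 2e⁻, so n(Cl₂) = 5.902 / 2 = 2.951 mol
V = nRT/P = 2.951 × 0.0821 × 319 / 1.04 = 74.31 L

74.3 L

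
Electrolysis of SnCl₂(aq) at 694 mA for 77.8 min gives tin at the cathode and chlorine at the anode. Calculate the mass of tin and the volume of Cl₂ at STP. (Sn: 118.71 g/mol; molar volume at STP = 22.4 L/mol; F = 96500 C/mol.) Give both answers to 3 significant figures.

1.99 g Sn; 0.376 L Cl₂

Q = 0.694 × 4668 = 3240 C; n(e⁻) = 3240 / 96500 = 0.03358 mol
Cathode: Sn²⁺ + 2e⁻ → Sn → n(Sn) = 0.03358/2 = 0.01679 mol → 1.99 g
Anode: 2Cl⁻ → Cl₂ + 2e⁻ → n(Cl₂) = 0.03358/2 = 0.01679 mol → 0.376 L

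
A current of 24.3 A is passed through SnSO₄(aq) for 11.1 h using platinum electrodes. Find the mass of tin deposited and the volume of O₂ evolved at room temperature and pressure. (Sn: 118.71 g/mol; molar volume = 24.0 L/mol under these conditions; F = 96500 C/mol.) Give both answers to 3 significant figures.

597 g Sn; 60.4 L O₂

Q = 24.3 × 39960 = 9.710×10^5 C; n(e⁻) = 9.710×10^5 / 96500 = 10.06 mol
Cathode: Sn²⁺ + 2e⁻ → Sn → n(Sn) = 10.06/2 = 5.030 mol → 597 g
Anode: 2H₂O → O₂ + 4H⁺ + 4e⁻ → n(O₂) = 10.06/4 = 2.515 mol → 60.4 L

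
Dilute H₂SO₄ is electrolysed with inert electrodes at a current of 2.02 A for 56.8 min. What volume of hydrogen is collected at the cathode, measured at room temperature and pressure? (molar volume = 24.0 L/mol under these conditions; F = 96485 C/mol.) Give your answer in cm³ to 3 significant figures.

856 cm³

Charge passed = 2.02 × 3408 = 6884 C
Moles of electrons = 6884 / 96485 = 0.07135 mol
2H⁺ + 2e⁻ → H₂, so n(H₂) = 0.07135 / 2 = 0.03568 mol
V = 0.03568 × 24.0 = 0.8563 L
= 856 cm³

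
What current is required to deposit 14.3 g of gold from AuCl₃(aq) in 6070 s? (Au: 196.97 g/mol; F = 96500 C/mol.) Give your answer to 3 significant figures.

3.46 A

n(Au) = 14.3 / 196.97 = 0.07260 mol
Au³⁺ + 3e⁻ → Au, so n(e⁻) = 3 × 0.07260 = 0.2178 mol
Q = 0.2178 × 96500 = 21020 C
I = Q / t = 21020 / 6070 s = 3.46 A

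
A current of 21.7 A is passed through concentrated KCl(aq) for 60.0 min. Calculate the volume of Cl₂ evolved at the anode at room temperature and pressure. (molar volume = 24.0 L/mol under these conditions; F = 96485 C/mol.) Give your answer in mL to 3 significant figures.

Q = 21.7 A × 3600 s = 78120 C
n(e⁻) = Q/F = 78120/96485 = 0.8097 mol
2Cl⁻ → Cl₂ + 2e⁻, so n(Cl₂) = 0.8097 / 2 = 0.4049 mol
V = 0.4049 × 24.0 = 9.718 L
= 9720 mL

9720 mL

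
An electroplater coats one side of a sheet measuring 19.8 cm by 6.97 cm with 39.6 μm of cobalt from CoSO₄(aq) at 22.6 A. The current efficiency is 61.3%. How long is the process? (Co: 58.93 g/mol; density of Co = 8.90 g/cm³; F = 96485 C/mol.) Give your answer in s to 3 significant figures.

Plated area = 19.8 × 6.97 = 138.0 cm²
Volume = 138.0 × 39.6×10⁻⁴ cm = 0.5465 cm³
m(Co) = 0.5465 × 8.90 = 4.864 g
n(Co) = 4.864 / 58.93 = 0.08254 mol; n(e⁻) = 2 × 0.08254 = 0.1651 mol
Q = 0.1651 × 96485 / 0.613 = 25990 C
t = 25990 / 22.6 = 1150 s

1150 s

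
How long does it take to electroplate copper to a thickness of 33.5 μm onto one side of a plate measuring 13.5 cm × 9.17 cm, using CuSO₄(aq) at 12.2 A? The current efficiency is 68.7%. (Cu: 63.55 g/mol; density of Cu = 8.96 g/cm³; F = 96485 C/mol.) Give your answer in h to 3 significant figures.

Plated area = 13.5 × 9.17 = 123.8 cm²
Volume = 123.8 × 33.5×10⁻⁴ cm = 0.4147 cm³
m(Cu) = 0.4147 × 8.96 = 3.716 g
n(Cu) = 3.716 / 63.55 = 0.05847 mol; n(e⁻) = 2 × 0.05847 = 0.1169 mol
Q = 0.1169 × 96485 / 0.687 = 16420 C
t = 16420 / 12.2 = 1346 s = 0.374 h

0.374 h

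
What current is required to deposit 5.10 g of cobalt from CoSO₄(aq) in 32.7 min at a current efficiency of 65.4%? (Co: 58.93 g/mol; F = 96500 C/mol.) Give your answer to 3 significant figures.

n(Co) = 5.10 / 58.93 = 0.08654 mol
Co²⁺ + 2e⁻ → Co, so n(e⁻) = 2 × 0.08654 = 0.1731 mol
Q = 0.1731 × 96500 / 0.654 = 25540 C
I = Q / t = 25540 / 1962 s = 13.0 A

13.0 A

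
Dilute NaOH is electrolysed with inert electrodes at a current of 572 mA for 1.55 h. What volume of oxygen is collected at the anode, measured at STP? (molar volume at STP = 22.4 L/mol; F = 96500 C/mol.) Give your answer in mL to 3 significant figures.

185 mL

Charge passed = 0.572 × 5580 = 3192 C
n(e⁻) = 3192 / 96500 = 0.03308 mol
2H₂O → O₂ + 4H⁺ + 4e⁻, so n(O₂) = 0.03308 / 4 = 0.008270 mol
V = 0.008270 × 22.4 = 0.1852 L
= 185 mL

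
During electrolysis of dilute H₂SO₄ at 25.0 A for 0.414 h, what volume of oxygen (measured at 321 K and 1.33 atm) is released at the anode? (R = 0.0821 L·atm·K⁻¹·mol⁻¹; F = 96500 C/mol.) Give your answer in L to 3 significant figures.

Q = It = 25.0 × 1490.4 = 37260 C
Moles of electrons = 37260 / 96500 = 0.3861 mol
2H₂O → O₂ + 4H⁺ + 4e⁻, so n(O₂) = 0.3861 / 4 = 0.09653 mol
V = nRT/P = 0.09653 × 0.0821 × 321 / 1.33 = 1.913 L

1.91 L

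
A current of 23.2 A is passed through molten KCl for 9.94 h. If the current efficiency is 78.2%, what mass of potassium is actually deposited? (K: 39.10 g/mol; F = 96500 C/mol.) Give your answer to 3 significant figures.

263 g

Q = 23.2 × 35784 = 8.302×10^5 C
n(e⁻) = 8.302×10^5 / 96500 = 8.603 mol
K⁺ + e⁻ → K, so theoretical m(K) = 8.603 × 39.10 = 336.4 g
Actual mass = 78.2% × 336.4 = 263 g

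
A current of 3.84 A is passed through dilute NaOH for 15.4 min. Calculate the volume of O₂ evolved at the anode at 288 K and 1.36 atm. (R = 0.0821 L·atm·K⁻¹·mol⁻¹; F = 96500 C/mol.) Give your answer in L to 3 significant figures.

0.160 L

Charge passed = 3.84 × 924 = 3548 C
n(e⁻) = Q/F = 3548/96500 = 0.03677 mol
2H₂O → O₂ + 4H⁺ + 4e⁻, so n(O₂) = 0.03677 / 4 = 0.009193 mol
V = nRT/P = 0.009193 × 0.0821 × 288 / 1.36 = 0.1598 L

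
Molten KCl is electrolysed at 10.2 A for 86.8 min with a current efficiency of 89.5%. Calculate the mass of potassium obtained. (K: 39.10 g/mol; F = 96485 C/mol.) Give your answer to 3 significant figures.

Q = 10.2 × 5208 = 53120 C
n(e⁻) = 53120 / 96485 = 0.5506 mol
K⁺ + e⁻ → K, so theoretical m(K) = 0.5506 × 39.10 = 21.53 g
Actual mass = 89.5% × 21.53 = 19.3 g

19.3 g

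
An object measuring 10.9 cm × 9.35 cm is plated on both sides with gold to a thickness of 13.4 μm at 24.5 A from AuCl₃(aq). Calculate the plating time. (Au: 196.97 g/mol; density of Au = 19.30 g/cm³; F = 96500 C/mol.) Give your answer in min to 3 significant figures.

Plated area = 2 × 10.9 × 9.35 = 203.8 cm²
Volume = 203.8 × 13.4×10⁻⁴ cm = 0.2731 cm³
m(Au) = 0.2731 × 19.30 = 5.271 g
n(Au) = 5.271 / 196.97 = 0.02676 mol; n(e⁻) = 3 × 0.02676 = 0.08028 mol
Q = 0.08028 × 96500 = 7747 C
t = 7747 / 24.5 = 316.2 s = 5.27 min

5.27 min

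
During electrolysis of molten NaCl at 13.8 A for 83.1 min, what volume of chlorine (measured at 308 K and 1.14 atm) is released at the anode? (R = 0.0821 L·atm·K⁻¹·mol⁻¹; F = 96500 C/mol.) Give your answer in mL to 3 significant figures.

7910 mL

Q = 13.8 A × 4986 s = 68810 C
Moles of electrons = 68810 / 96500 = 0.7131 mol
2Cl⁻ → Cl₂ + 2e⁻, so n(Cl₂) = 0.7131 / 2 = 0.3566 mol
V = nRT/P = 0.3566 × 0.0821 × 308 / 1.14 = 7.910 L
= 7910 mL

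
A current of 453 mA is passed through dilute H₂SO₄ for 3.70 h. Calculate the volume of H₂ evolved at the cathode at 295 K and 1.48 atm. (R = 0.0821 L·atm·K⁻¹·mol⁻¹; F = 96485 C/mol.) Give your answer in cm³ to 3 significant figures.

Q = 0.453 A × 13320 s = 6034 C
Moles of electrons = 6034 / 96485 = 0.06254 mol
2H⁺ + 2e⁻ → H₂, so n(H₂) = 0.06254 / 2 = 0.03127 mol
V = nRT/P = 0.03127 × 0.0821 × 295 / 1.48 = 0.5117 L
= 512 cm³

512 cm³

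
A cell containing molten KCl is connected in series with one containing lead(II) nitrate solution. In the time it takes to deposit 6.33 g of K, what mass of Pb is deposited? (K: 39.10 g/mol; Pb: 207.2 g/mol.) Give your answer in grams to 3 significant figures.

n(K) = 6.33 / 39.10 = 0.1619 mol
K⁺ + e⁻ → K, so n(e⁻) = 0.1619 mol
The cells are in series, so the same charge (and hence the same n(e⁻) = 0.1619 mol) passes through both.
Pb²⁺ + 2e⁻ → Pb, so n(Pb) = 0.1619 / 2 = 0.08095 mol
m(Pb) = 0.08095 × 207.2 = 16.8 g

16.8 g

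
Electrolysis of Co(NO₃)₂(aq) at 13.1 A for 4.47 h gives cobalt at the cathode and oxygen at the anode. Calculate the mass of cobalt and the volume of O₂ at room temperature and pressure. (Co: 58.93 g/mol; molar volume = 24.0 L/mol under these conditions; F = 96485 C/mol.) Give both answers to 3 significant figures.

Q = 13.1 × 16092 = 2.108×10^5 C; n(e⁻) = 2.108×10^5 / 96485 = 2.185 mol
Cathode: Co²⁺ + 2e⁻ → Co → n(Co) = 2.185/2 = 1.093 mol → 64.4 g
Anode: 2H₂O → O₂ + 4H⁺ + 4e⁻ → n(O₂) = 2.185/4 = 0.5463 mol → 13.1 L

64.4 g Co; 13.1 L O₂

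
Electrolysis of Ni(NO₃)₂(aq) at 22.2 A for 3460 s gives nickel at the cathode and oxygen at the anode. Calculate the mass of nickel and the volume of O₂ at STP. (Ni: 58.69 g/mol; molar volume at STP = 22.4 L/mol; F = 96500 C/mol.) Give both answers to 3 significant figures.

23.4 g Ni; 4.46 L O₂

Q = 22.2 × 3460 = 76810 C; n(e⁻) = 76810 / 96500 = 0.7960 mol
Cathode: Ni²⁺ + 2e⁻ → Ni → n(Ni) = 0.7960/2 = 0.3980 mol → 23.4 g
Anode: 2H₂O → O₂ + 4H⁺ + 4e⁻ → n(O₂) = 0.7960/4 = 0.1990 mol → 4.46 L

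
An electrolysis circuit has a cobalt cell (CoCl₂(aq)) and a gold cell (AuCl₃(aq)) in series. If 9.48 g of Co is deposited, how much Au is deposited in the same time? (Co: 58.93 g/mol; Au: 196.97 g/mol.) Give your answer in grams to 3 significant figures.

n(Co) = 9.48 / 58.93 = 0.1609 mol
Co²⁺ + 2e⁻ → Co, so n(e⁻) = 2 × 0.1609 = 0.3218 mol
Same current for the same time ⇒ same n(e⁻) = 0.3218 mol in both cells.
Au³⁺ + 3e⁻ → Au, so n(Au) = 0.3218 / 3 = 0.1073 mol
m(Au) = 0.1073 × 196.97 = 21.1 g

21.1 g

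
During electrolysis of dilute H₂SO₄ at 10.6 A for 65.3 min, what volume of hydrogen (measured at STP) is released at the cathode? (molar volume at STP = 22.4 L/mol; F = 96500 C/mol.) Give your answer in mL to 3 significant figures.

4820 mL

Charge passed = 10.6 × 3918 = 41530 C
n(e⁻) = 41530 / 96500 = 0.4304 mol
2H⁺ + 2e⁻ → H₂, so n(H₂) = 0.4304 / 2 = 0.2152 mol
V = 0.2152 × 22.4 = 4.820 L
= 4820 mL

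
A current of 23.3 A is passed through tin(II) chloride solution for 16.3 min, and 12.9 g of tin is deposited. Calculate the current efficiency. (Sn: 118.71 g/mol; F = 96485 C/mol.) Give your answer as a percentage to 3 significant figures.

92.0%

Q = 23.3 × 978 = 22790 C
n(e⁻) = 22790 / 96485 = 0.2362 mol
Sn²⁺ + 2e⁻ → Sn, so theoretical n(Sn) = 0.1181 mol → 14.02 g
Efficiency = 12.9 / 14.02 = 0.9201 = 92.0%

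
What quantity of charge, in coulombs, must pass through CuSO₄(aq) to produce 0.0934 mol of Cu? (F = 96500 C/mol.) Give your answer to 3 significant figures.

Cu²⁺ + 2e⁻ → Cu, so n(e⁻) = 2 × 0.0934 = 0.1868 mol
Q = 0.1868 × 96500 = 18030 C

18000 C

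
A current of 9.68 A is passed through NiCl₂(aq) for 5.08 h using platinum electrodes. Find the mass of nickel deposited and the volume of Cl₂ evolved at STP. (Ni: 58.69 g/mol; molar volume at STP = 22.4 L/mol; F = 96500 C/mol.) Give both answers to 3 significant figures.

53.8 g Ni; 20.5 L Cl₂

Q = 9.68 × 18288 = 1.770×10^5 C; n(e⁻) = 1.770×10^5 / 96500 = 1.834 mol
Cathode: Ni²⁺ + 2e⁻ → Ni → n(Ni) = 1.834/2 = 0.9170 mol → 53.8 g
Anode: 2Cl⁻ → Cl₂ + 2e⁻ → n(Cl₂) = 1.834/2 = 0.9170 mol → 20.5 L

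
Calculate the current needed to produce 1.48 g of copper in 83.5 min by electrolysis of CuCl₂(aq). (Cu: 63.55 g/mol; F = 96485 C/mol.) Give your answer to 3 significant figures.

0.897 A

n(Cu) = 1.48 / 63.55 = 0.02329 mol
Cu²⁺ + 2e⁻ → Cu, so n(e⁻) = 2 × 0.02329 = 0.04658 mol
Q = 0.04658 × 96485 = 4494 C
I = Q / t = 4494 / 5010 s = 0.897 A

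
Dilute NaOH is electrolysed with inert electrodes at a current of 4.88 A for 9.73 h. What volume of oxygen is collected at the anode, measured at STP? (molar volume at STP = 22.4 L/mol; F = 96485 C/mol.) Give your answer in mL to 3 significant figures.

9920 mL

Charge passed = 4.88 × 35028 = 1.709×10^5 C
Moles of electrons = 1.709×10^5 / 96485 = 1.771 mol
2H₂O → O₂ + 4H⁺ + 4e⁻, so n(O₂) = 1.771 / 4 = 0.4428 mol
V = 0.4428 × 22.4 = 9.919 L
= 9920 mL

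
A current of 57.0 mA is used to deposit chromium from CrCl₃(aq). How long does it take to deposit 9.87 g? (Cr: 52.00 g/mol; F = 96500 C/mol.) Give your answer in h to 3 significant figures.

n(Cr) = 9.87 / 52.00 = 0.1898 mol
Cr³⁺ + 3e⁻ → Cr, so n(e⁻) = 3 × 0.1898 = 0.5694 mol
Q = 0.5694 × 96500 = 54950 C
t = Q / I = 54950 / 0.0570 = 9.640×10^5 s = 268 h

268 h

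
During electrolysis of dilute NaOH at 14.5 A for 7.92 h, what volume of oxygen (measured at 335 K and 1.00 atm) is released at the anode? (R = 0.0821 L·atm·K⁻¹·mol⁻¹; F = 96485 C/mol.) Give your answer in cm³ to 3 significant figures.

29500 cm³

Charge passed = 14.5 × 28512 = 4.134×10^5 C
n(e⁻) = Q/F = 4.134×10^5/96485 = 4.285 mol
2H₂O → O₂ + 4H⁺ + 4e⁻, so n(O₂) = 4.285 / 4 = 1.071 mol
V = nRT/P = 1.071 × 0.0821 × 335 / 1.00 = 29.46 L
= 29500 cm³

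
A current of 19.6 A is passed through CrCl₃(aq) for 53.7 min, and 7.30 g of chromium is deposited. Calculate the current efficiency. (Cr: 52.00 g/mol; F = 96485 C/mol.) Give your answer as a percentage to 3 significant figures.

Q = 19.6 × 3222 = 63150 C
n(e⁻) = 63150 / 96485 = 0.6545 mol
Cr³⁺ + 3e⁻ → Cr, so theoretical n(Cr) = 0.2182 mol → 11.35 g
Efficiency = 7.30 / 11.35 = 0.6432 = 64.3%

64.3%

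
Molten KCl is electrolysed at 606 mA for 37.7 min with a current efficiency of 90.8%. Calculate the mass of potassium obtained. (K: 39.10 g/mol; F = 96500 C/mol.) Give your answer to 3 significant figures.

0.504 g

Q = 0.606 × 2262 = 1371 C
n(e⁻) = 1371 / 96500 = 0.01421 mol
K⁺ + e⁻ → K, so theoretical m(K) = 0.01421 × 39.10 = 0.5556 g
Actual mass = 90.8% × 0.5556 = 0.504 g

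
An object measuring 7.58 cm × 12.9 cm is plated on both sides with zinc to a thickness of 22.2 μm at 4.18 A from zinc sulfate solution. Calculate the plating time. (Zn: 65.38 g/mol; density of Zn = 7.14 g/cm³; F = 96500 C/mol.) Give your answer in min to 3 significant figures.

36.5 min

Plated area = 2 × 7.58 × 12.9 = 195.6 cm²
Volume = 195.6 × 22.2×10⁻⁴ cm = 0.4342 cm³
m(Zn) = 0.4342 × 7.14 = 3.100 g
n(Zn) = 3.100 / 65.38 = 0.04742 mol; n(e⁻) = 2 × 0.04742 = 0.09484 mol
Q = 0.09484 × 96500 = 9152 C
t = 9152 / 4.18 = 2189 s = 36.5 min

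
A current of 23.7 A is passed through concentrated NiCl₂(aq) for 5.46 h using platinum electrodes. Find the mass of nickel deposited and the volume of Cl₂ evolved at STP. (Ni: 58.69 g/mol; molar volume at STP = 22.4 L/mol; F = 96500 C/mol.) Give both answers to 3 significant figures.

Q = 23.7 × 19656 = 4.658×10^5 C; n(e⁻) = 4.658×10^5 / 96500 = 4.827 mol
Cathode: Ni²⁺ + 2e⁻ → Ni → n(Ni) = 4.827/2 = 2.414 mol → 142 g
Anode: 2Cl⁻ → Cl₂ + 2e⁻ → n(Cl₂) = 4.827/2 = 2.414 mol → 54.1 L

142 g Ni; 54.1 L Cl₂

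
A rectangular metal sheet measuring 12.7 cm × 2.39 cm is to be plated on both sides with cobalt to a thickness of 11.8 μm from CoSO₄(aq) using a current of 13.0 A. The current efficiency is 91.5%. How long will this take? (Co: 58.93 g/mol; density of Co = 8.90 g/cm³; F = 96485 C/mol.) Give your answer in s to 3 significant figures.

176 s

Plated area = 2 × 12.7 × 2.39 = 60.71 cm²
Volume = 60.71 × 11.8×10⁻⁴ cm = 0.07164 cm³
m(Co) = 0.07164 × 8.90 = 0.6376 g
n(Co) = 0.6376 / 58.93 = 0.01082 mol; n(e⁻) = 2 × 0.01082 = 0.02164 mol
Q = 0.02164 × 96485 / 0.915 = 2282 C
t = 2282 / 13.0 = 175.5 s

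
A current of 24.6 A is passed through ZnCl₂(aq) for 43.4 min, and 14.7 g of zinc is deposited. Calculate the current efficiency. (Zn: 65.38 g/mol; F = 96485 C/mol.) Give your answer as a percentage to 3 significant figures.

Q = 24.6 × 2604 = 64060 C
n(e⁻) = 64060 / 96485 = 0.6639 mol
Zn²⁺ + 2e⁻ → Zn, so theoretical n(Zn) = 0.3320 mol → 21.71 g
Efficiency = 14.7 / 21.71 = 0.6771 = 67.7%

67.7%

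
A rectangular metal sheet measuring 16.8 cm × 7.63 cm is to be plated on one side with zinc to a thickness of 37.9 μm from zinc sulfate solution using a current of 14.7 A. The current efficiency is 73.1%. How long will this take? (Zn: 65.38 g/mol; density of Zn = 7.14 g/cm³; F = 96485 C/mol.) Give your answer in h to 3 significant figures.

Plated area = 16.8 × 7.63 = 128.2 cm²
Volume = 128.2 × 37.9×10⁻⁴ cm = 0.4859 cm³
m(Zn) = 0.4859 × 7.14 = 3.469 g
n(Zn) = 3.469 / 65.38 = 0.05306 mol; n(e⁻) = 2 × 0.05306 = 0.1061 mol
Q = 0.1061 × 96485 / 0.731 = 14000 C
t = 14000 / 14.7 = 952.4 s = 0.265 h

0.265 h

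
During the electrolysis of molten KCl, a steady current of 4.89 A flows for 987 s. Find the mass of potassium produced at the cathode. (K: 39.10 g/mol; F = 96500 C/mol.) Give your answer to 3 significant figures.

1.96 g

Q = 4.89 A × 987 s = 4826 C
n(e⁻) = 4826 / 96500 = 0.05001 mol
K⁺ + e⁻ → K, so n(K) = 0.05001 mol
m = 0.05001 × 39.10 = 1.96 g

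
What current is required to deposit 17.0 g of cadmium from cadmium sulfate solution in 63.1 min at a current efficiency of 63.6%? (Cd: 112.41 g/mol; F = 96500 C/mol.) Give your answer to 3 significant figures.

n(Cd) = 17.0 / 112.41 = 0.1512 mol
Cd²⁺ + 2e⁻ → Cd, so n(e⁻) = 2 × 0.1512 = 0.3024 mol
Q = 0.3024 × 96500 / 0.636 = 45880 C
I = Q / t = 45880 / 3786 s = 12.1 A

12.1 A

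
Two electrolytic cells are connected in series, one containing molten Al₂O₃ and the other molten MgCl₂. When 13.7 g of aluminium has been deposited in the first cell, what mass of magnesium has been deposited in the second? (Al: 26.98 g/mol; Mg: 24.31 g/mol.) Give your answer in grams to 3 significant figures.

n(Al) = 13.7 / 26.98 = 0.5078 mol
Al³⁺ + 3e⁻ → Al, so n(e⁻) = 3 × 0.5078 = 1.523 mol
Same current for the same time ⇒ same n(e⁻) = 1.523 mol in both cells.
Mg²⁺ + 2e⁻ → Mg, so n(Mg) = 1.523 / 2 = 0.7615 mol
m(Mg) = 0.7615 × 24.31 = 18.5 g

18.5 g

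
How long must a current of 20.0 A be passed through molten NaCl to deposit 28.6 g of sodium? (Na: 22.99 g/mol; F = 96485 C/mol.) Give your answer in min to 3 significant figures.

100 min

n(Na) = 28.6 / 22.99 = 1.244 mol
Na⁺ + e⁻ → Na, so n(e⁻) = 1.244 mol
Q = 1.244 × 96485 = 1.200×10^5 C
t = Q / I = 1.200×10^5 / 20.0 = 6000 s = 100 min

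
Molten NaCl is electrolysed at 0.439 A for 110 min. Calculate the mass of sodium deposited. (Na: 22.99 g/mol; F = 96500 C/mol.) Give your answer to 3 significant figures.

Charge passed = 0.439 × 6600 = 2897 C
Moles of electrons = 2897 / 96500 = 0.03002 mol
Na⁺ + e⁻ → Na, so n(Na) = 0.03002 mol
m = 0.03002 × 22.99 = 0.690 g

0.690 g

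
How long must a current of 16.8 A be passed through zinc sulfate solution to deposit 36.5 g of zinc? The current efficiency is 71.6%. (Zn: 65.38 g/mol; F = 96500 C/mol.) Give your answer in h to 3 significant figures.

n(Zn) = 36.5 / 65.38 = 0.5583 mol
Zn²⁺ + 2e⁻ → Zn, so n(e⁻) = 2 × 0.5583 = 1.117 mol
Q = 1.117 × 96500 / 0.716 = 1.505×10^5 C
t = Q / I = 1.505×10^5 / 16.8 = 8958 s = 2.49 h

2.49 h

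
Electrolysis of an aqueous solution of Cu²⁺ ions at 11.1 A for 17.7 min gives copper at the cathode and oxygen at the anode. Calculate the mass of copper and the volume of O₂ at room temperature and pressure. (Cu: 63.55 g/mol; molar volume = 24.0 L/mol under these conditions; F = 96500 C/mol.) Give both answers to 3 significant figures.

3.88 g Cu; 0.733 L O₂

Q = 11.1 × 1062 = 11790 C; n(e⁻) = 11790 / 96500 = 0.1222 mol
Cathode: Cu²⁺ + 2e⁻ → Cu → n(Cu) = 0.1222/2 = 0.06110 mol → 3.88 g
Anode: 2H₂O → O₂ + 4H⁺ + 4e⁻ → n(O₂) = 0.1222/4 = 0.03055 mol → 0.733 L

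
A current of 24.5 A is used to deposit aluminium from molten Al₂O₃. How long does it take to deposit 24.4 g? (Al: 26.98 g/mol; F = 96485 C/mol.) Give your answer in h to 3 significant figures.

n(Al) = 24.4 / 26.98 = 0.9044 mol
Al³⁺ + 3e⁻ → Al, so n(e⁻) = 3 × 0.9044 = 2.713 mol
Q = 2.713 × 96485 = 2.618×10^5 C
t = Q / I = 2.618×10^5 / 24.5 = 10690 s = 2.97 h

2.97 h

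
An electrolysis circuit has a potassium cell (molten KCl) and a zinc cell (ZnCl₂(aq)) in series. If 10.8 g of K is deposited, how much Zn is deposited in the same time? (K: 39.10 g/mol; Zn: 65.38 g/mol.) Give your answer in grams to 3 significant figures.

9.03 g

n(K) = 10.8 / 39.10 = 0.2762 mol
K⁺ + e⁻ → K, so n(e⁻) = 0.2762 mol
The cells are in series, so the same charge (and hence the same n(e⁻) = 0.2762 mol) passes through both.
Zn²⁺ + 2e⁻ → Zn, so n(Zn) = 0.2762 / 2 = 0.1381 mol
m(Zn) = 0.1381 × 65.38 = 9.03 g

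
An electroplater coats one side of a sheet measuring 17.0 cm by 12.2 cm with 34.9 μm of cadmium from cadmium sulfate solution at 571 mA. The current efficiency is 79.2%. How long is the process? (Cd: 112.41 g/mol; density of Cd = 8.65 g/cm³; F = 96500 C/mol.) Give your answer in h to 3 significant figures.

6.60 h

Plated area = 17.0 × 12.2 = 207.4 cm²
Volume = 207.4 × 34.9×10⁻⁴ cm = 0.7238 cm³
m(Cd) = 0.7238 × 8.65 = 6.261 g
n(Cd) = 6.261 / 112.41 = 0.05570 mol; n(e⁻) = 2 × 0.05570 = 0.1114 mol
Q = 0.1114 × 96500 / 0.792 = 13570 C
t = 13570 / 0.571 = 23770 s = 6.60 h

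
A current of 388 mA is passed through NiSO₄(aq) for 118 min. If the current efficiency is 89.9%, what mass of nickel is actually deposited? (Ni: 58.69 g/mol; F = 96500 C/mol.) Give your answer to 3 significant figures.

0.751 g

Q = 0.388 × 7080 = 2747 C
n(e⁻) = 2747 / 96500 = 0.02847 mol
Ni²⁺ + 2e⁻ → Ni, so theoretical m(Ni) = 0.01424 × 58.69 = 0.8357 g
Actual mass = 89.9% × 0.8357 = 0.751 g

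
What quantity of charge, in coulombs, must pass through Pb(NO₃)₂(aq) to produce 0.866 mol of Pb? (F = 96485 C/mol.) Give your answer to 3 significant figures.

Pb²⁺ + 2e⁻ → Pb, so n(e⁻) = 2 × 0.866 = 1.732 mol
Q = 1.732 × 96485 = 1.671×10^5 C

1.67×10^5 C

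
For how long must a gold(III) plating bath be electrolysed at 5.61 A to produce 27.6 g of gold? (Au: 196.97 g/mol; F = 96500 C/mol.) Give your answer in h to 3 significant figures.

2.01 h

n(Au) = 27.6 / 196.97 = 0.1401 mol
Au³⁺ + 3e⁻ → Au, so n(e⁻) = 3 × 0.1401 = 0.4203 mol
Q = 0.4203 × 96500 = 40560 C
t = Q / I = 40560 / 5.61 = 7230 s = 2.01 h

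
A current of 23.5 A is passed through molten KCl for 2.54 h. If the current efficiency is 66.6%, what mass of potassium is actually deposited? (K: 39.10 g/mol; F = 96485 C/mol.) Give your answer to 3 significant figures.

Q = 23.5 × 9144 = 2.149×10^5 C
n(e⁻) = 2.149×10^5 / 96485 = 2.227 mol
K⁺ + e⁻ → K, so theoretical m(K) = 2.227 × 39.10 = 87.08 g
Actual mass = 66.6% × 87.08 = 58.0 g

58.0 g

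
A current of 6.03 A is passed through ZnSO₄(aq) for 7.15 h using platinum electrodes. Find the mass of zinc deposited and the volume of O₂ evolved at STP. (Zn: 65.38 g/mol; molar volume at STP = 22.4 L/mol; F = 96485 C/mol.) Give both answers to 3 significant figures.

Q = 6.03 × 25740 = 1.552×10^5 C; n(e⁻) = 1.552×10^5 / 96485 = 1.609 mol
Cathode: Zn²⁺ + 2e⁻ → Zn → n(Zn) = 1.609/2 = 0.8045 mol → 52.6 g
Anode: 2H₂O → O₂ + 4H⁺ + 4e⁻ → n(O₂) = 1.609/4 = 0.4023 mol → 9.01 L

52.6 g Zn; 9.01 L O₂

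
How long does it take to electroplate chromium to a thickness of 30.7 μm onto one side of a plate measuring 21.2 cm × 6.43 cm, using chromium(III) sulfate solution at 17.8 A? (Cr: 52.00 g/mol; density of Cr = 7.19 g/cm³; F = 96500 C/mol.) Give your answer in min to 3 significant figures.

15.7 min

Plated area = 21.2 × 6.43 = 136.3 cm²
Volume = 136.3 × 30.7×10⁻⁴ cm = 0.4184 cm³
m(Cr) = 0.4184 × 7.19 = 3.008 g
n(Cr) = 3.008 / 52.00 = 0.05785 mol; n(e⁻) = 3 × 0.05785 = 0.1736 mol
Q = 0.1736 × 96500 = 16750 C
t = 16750 / 17.8 = 941.0 s = 15.7 min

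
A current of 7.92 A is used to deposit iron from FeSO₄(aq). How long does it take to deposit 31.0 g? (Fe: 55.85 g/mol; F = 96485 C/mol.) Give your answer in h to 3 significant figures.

n(Fe) = 31.0 / 55.85 = 0.5551 mol
Fe²⁺ + 2e⁻ → Fe, so n(e⁻) = 2 × 0.5551 = 1.110 mol
Q = 1.110 × 96485 = 1.071×10^5 C
t = Q / I = 1.071×10^5 / 7.92 = 13520 s = 3.76 h

3.76 h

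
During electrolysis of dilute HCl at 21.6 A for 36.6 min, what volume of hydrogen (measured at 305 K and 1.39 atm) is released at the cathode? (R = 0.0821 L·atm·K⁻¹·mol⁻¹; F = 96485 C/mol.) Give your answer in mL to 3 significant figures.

4430 mL

Charge passed = 21.6 × 2196 = 47430 C
n(e⁻) = 47430 / 96485 = 0.4916 mol
2H⁺ + 2e⁻ → H₂, so n(H₂) = 0.4916 / 2 = 0.2458 mol
V = nRT/P = 0.2458 × 0.0821 × 305 / 1.39 = 4.428 L
= 4430 mL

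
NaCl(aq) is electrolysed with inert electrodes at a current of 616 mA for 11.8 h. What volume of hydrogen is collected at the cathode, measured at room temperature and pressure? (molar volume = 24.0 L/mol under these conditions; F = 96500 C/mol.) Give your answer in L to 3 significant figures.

Charge passed = 0.616 × 42480 = 26170 C
n(e⁻) = 26170 / 96500 = 0.2712 mol
2H⁺ + 2e⁻ → H₂, so n(H₂) = 0.2712 / 2 = 0.1356 mol
V = 0.1356 × 24.0 = 3.254 L

3.25 L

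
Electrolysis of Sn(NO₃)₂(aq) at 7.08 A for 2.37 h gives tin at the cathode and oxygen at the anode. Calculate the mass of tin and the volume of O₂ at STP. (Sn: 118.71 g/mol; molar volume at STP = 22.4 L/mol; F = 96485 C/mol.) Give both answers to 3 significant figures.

37.2 g Sn; 3.51 L O₂

Q = 7.08 × 8532 = 60410 C; n(e⁻) = 60410 / 96485 = 0.6261 mol
Cathode: Sn²⁺ + 2e⁻ → Sn → n(Sn) = 0.6261/2 = 0.3131 mol → 37.2 g
Anode: 2H₂O → O₂ + 4H⁺ + 4e⁻ → n(O₂) = 0.6261/4 = 0.1565 mol → 3.51 L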